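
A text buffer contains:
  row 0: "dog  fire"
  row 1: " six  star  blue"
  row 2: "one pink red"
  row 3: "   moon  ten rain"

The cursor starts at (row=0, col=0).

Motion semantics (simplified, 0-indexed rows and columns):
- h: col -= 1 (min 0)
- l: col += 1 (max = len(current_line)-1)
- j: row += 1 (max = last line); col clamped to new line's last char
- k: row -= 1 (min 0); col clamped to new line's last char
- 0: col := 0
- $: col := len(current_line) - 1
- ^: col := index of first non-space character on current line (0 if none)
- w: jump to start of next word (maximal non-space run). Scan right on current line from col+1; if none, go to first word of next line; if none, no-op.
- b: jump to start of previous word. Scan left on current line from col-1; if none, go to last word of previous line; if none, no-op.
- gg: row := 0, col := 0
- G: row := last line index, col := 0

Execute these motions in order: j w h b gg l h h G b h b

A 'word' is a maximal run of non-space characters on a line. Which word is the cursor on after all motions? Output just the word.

Answer: pink

Derivation:
After 1 (j): row=1 col=0 char='_'
After 2 (w): row=1 col=1 char='s'
After 3 (h): row=1 col=0 char='_'
After 4 (b): row=0 col=5 char='f'
After 5 (gg): row=0 col=0 char='d'
After 6 (l): row=0 col=1 char='o'
After 7 (h): row=0 col=0 char='d'
After 8 (h): row=0 col=0 char='d'
After 9 (G): row=3 col=0 char='_'
After 10 (b): row=2 col=9 char='r'
After 11 (h): row=2 col=8 char='_'
After 12 (b): row=2 col=4 char='p'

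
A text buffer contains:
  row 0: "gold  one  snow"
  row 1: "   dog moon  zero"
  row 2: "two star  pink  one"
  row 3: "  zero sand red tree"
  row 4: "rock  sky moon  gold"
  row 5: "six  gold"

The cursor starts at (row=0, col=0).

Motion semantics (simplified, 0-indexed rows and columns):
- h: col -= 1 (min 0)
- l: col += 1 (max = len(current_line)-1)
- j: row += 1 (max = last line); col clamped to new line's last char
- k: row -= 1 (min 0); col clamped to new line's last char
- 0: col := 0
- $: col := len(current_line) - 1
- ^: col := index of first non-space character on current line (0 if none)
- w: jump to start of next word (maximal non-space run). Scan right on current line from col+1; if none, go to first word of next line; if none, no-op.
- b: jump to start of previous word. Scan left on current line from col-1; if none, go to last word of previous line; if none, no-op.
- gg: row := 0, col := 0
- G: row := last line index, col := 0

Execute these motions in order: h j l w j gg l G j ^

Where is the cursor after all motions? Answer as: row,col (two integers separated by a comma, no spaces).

Answer: 5,0

Derivation:
After 1 (h): row=0 col=0 char='g'
After 2 (j): row=1 col=0 char='_'
After 3 (l): row=1 col=1 char='_'
After 4 (w): row=1 col=3 char='d'
After 5 (j): row=2 col=3 char='_'
After 6 (gg): row=0 col=0 char='g'
After 7 (l): row=0 col=1 char='o'
After 8 (G): row=5 col=0 char='s'
After 9 (j): row=5 col=0 char='s'
After 10 (^): row=5 col=0 char='s'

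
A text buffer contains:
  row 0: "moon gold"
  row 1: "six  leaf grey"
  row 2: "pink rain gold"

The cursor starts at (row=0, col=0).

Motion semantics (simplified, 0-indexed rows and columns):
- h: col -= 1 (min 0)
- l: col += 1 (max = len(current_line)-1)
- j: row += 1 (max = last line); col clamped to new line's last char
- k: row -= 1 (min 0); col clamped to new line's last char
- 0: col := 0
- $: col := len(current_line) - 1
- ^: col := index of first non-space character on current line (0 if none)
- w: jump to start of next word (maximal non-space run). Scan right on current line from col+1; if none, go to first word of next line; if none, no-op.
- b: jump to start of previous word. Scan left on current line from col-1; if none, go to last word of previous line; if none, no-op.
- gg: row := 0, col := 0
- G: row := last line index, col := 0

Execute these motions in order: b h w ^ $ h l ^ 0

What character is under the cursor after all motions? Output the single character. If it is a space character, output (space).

Answer: m

Derivation:
After 1 (b): row=0 col=0 char='m'
After 2 (h): row=0 col=0 char='m'
After 3 (w): row=0 col=5 char='g'
After 4 (^): row=0 col=0 char='m'
After 5 ($): row=0 col=8 char='d'
After 6 (h): row=0 col=7 char='l'
After 7 (l): row=0 col=8 char='d'
After 8 (^): row=0 col=0 char='m'
After 9 (0): row=0 col=0 char='m'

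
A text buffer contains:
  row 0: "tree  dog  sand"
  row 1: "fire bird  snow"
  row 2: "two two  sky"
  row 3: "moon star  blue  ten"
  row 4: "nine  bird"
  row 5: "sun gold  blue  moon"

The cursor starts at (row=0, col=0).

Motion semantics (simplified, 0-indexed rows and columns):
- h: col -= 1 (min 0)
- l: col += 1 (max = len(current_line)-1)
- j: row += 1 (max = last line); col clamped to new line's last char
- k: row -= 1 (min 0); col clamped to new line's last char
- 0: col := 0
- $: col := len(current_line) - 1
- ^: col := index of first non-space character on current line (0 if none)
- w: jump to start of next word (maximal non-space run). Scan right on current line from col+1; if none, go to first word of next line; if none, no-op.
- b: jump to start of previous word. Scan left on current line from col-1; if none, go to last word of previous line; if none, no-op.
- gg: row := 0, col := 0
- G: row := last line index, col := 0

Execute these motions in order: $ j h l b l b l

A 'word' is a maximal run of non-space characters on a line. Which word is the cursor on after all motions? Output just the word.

After 1 ($): row=0 col=14 char='d'
After 2 (j): row=1 col=14 char='w'
After 3 (h): row=1 col=13 char='o'
After 4 (l): row=1 col=14 char='w'
After 5 (b): row=1 col=11 char='s'
After 6 (l): row=1 col=12 char='n'
After 7 (b): row=1 col=11 char='s'
After 8 (l): row=1 col=12 char='n'

Answer: snow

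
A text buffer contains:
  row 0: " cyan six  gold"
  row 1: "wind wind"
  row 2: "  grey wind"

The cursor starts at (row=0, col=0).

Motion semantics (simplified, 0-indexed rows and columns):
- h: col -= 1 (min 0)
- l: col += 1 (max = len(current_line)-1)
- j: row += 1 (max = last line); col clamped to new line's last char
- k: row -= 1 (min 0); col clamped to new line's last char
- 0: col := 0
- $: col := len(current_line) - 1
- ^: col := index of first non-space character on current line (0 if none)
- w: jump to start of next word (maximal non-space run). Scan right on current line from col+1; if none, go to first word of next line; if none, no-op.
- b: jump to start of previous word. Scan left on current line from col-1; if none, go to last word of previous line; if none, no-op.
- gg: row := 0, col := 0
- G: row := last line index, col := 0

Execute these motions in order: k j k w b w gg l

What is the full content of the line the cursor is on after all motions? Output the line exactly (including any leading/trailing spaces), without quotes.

After 1 (k): row=0 col=0 char='_'
After 2 (j): row=1 col=0 char='w'
After 3 (k): row=0 col=0 char='_'
After 4 (w): row=0 col=1 char='c'
After 5 (b): row=0 col=1 char='c'
After 6 (w): row=0 col=6 char='s'
After 7 (gg): row=0 col=0 char='_'
After 8 (l): row=0 col=1 char='c'

Answer:  cyan six  gold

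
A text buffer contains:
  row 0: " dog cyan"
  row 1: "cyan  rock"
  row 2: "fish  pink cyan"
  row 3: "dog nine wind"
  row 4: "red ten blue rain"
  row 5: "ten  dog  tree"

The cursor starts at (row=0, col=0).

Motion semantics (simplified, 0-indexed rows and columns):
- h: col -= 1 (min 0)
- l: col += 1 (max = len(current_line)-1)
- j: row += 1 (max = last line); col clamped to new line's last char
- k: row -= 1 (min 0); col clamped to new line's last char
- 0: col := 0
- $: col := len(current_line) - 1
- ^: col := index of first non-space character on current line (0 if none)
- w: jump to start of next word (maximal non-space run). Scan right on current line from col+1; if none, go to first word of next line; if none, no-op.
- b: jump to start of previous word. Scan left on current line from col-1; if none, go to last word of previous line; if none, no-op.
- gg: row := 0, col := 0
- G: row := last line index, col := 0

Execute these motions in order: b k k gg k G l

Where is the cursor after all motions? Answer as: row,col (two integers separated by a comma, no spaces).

Answer: 5,1

Derivation:
After 1 (b): row=0 col=0 char='_'
After 2 (k): row=0 col=0 char='_'
After 3 (k): row=0 col=0 char='_'
After 4 (gg): row=0 col=0 char='_'
After 5 (k): row=0 col=0 char='_'
After 6 (G): row=5 col=0 char='t'
After 7 (l): row=5 col=1 char='e'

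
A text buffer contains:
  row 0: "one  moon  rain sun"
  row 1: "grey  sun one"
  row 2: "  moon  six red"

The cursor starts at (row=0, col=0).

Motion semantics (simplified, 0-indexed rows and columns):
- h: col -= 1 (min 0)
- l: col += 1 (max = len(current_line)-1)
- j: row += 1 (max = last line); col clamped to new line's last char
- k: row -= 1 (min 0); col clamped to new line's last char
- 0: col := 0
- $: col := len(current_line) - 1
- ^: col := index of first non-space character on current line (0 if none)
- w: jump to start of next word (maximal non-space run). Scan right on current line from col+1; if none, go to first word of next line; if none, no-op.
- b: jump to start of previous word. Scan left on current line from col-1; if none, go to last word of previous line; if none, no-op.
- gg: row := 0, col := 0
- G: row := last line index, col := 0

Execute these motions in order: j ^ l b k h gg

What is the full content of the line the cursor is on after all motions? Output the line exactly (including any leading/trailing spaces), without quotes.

Answer: one  moon  rain sun

Derivation:
After 1 (j): row=1 col=0 char='g'
After 2 (^): row=1 col=0 char='g'
After 3 (l): row=1 col=1 char='r'
After 4 (b): row=1 col=0 char='g'
After 5 (k): row=0 col=0 char='o'
After 6 (h): row=0 col=0 char='o'
After 7 (gg): row=0 col=0 char='o'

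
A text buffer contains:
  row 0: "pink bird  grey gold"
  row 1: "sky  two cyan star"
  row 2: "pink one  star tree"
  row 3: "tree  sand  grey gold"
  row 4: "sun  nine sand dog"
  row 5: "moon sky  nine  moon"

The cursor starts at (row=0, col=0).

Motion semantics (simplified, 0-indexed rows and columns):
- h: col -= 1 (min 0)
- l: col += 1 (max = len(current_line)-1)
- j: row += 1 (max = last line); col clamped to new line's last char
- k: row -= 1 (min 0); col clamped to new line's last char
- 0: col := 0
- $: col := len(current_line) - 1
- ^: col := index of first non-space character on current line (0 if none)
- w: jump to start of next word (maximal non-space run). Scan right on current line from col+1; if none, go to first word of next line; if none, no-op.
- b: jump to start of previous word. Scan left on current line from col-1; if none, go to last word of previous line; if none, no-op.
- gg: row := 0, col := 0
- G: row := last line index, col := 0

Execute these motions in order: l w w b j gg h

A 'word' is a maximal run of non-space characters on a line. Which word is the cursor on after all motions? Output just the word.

After 1 (l): row=0 col=1 char='i'
After 2 (w): row=0 col=5 char='b'
After 3 (w): row=0 col=11 char='g'
After 4 (b): row=0 col=5 char='b'
After 5 (j): row=1 col=5 char='t'
After 6 (gg): row=0 col=0 char='p'
After 7 (h): row=0 col=0 char='p'

Answer: pink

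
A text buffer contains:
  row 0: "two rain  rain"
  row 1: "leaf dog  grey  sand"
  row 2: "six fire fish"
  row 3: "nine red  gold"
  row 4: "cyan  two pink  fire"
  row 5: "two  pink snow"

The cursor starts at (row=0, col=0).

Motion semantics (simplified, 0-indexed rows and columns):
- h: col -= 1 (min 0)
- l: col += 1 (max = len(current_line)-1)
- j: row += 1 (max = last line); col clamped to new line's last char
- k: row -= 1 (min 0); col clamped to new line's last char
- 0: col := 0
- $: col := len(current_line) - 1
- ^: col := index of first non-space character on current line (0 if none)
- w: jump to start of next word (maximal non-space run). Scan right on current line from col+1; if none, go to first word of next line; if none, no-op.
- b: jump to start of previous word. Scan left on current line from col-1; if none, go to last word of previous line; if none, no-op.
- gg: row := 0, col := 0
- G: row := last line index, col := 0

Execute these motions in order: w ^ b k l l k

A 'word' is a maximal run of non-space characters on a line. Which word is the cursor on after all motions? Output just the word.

Answer: two

Derivation:
After 1 (w): row=0 col=4 char='r'
After 2 (^): row=0 col=0 char='t'
After 3 (b): row=0 col=0 char='t'
After 4 (k): row=0 col=0 char='t'
After 5 (l): row=0 col=1 char='w'
After 6 (l): row=0 col=2 char='o'
After 7 (k): row=0 col=2 char='o'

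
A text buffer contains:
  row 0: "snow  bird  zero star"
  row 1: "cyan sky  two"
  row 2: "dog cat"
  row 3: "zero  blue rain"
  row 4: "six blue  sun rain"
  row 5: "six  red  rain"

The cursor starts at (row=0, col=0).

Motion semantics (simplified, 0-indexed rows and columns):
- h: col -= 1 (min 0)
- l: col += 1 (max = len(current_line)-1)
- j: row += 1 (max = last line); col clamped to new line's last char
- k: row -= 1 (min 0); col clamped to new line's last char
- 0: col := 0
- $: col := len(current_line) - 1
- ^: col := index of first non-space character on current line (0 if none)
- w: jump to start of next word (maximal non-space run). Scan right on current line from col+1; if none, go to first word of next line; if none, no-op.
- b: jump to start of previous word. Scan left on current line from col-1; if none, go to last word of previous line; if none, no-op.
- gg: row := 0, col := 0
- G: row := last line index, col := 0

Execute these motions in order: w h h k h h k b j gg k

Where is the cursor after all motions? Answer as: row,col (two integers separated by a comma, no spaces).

Answer: 0,0

Derivation:
After 1 (w): row=0 col=6 char='b'
After 2 (h): row=0 col=5 char='_'
After 3 (h): row=0 col=4 char='_'
After 4 (k): row=0 col=4 char='_'
After 5 (h): row=0 col=3 char='w'
After 6 (h): row=0 col=2 char='o'
After 7 (k): row=0 col=2 char='o'
After 8 (b): row=0 col=0 char='s'
After 9 (j): row=1 col=0 char='c'
After 10 (gg): row=0 col=0 char='s'
After 11 (k): row=0 col=0 char='s'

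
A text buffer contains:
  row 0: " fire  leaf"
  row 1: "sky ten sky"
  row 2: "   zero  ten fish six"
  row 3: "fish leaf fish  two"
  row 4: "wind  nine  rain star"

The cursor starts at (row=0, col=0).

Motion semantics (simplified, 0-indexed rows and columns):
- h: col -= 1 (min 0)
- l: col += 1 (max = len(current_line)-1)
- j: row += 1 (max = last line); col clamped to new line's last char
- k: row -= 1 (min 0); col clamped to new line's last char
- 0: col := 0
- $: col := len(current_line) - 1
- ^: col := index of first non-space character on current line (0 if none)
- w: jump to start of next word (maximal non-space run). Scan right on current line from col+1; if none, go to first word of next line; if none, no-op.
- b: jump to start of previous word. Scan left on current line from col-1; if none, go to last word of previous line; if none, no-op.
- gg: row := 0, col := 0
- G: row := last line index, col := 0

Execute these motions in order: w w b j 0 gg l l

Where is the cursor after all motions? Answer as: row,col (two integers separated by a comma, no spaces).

After 1 (w): row=0 col=1 char='f'
After 2 (w): row=0 col=7 char='l'
After 3 (b): row=0 col=1 char='f'
After 4 (j): row=1 col=1 char='k'
After 5 (0): row=1 col=0 char='s'
After 6 (gg): row=0 col=0 char='_'
After 7 (l): row=0 col=1 char='f'
After 8 (l): row=0 col=2 char='i'

Answer: 0,2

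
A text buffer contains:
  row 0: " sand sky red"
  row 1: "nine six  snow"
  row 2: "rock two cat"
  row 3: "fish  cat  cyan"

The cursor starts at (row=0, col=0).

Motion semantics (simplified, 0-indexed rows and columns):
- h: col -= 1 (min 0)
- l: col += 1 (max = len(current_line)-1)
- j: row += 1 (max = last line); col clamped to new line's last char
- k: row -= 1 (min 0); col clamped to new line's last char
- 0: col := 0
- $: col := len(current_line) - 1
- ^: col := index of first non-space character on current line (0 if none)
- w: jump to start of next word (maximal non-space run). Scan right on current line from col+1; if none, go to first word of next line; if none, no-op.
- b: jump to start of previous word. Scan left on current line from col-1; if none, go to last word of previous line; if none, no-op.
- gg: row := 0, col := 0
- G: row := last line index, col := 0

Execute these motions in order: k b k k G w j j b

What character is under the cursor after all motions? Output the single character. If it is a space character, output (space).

After 1 (k): row=0 col=0 char='_'
After 2 (b): row=0 col=0 char='_'
After 3 (k): row=0 col=0 char='_'
After 4 (k): row=0 col=0 char='_'
After 5 (G): row=3 col=0 char='f'
After 6 (w): row=3 col=6 char='c'
After 7 (j): row=3 col=6 char='c'
After 8 (j): row=3 col=6 char='c'
After 9 (b): row=3 col=0 char='f'

Answer: f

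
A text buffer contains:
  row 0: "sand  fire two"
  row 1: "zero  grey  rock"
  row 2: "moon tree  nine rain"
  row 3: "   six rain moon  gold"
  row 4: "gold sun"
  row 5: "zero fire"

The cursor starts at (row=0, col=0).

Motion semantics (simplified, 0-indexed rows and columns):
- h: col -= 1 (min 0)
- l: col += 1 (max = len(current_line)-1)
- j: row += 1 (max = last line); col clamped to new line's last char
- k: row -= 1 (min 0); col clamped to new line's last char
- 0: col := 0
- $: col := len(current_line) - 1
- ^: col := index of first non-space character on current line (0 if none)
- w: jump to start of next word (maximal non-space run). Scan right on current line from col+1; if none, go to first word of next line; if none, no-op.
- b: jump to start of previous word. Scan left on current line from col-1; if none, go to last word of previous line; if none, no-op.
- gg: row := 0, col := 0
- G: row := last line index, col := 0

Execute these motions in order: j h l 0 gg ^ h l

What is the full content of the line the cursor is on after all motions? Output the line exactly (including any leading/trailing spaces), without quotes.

After 1 (j): row=1 col=0 char='z'
After 2 (h): row=1 col=0 char='z'
After 3 (l): row=1 col=1 char='e'
After 4 (0): row=1 col=0 char='z'
After 5 (gg): row=0 col=0 char='s'
After 6 (^): row=0 col=0 char='s'
After 7 (h): row=0 col=0 char='s'
After 8 (l): row=0 col=1 char='a'

Answer: sand  fire two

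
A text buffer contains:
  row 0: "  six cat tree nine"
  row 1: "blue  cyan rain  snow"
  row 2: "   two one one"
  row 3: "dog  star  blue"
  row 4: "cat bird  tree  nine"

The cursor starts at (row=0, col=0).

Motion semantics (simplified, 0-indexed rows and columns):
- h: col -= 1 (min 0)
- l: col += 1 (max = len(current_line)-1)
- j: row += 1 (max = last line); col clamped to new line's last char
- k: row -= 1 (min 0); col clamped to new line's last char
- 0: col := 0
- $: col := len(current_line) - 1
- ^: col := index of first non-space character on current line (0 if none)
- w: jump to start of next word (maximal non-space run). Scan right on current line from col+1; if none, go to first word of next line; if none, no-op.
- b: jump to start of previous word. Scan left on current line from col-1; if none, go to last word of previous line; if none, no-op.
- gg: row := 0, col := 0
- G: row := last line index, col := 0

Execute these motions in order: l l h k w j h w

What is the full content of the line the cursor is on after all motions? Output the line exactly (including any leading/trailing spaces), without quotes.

After 1 (l): row=0 col=1 char='_'
After 2 (l): row=0 col=2 char='s'
After 3 (h): row=0 col=1 char='_'
After 4 (k): row=0 col=1 char='_'
After 5 (w): row=0 col=2 char='s'
After 6 (j): row=1 col=2 char='u'
After 7 (h): row=1 col=1 char='l'
After 8 (w): row=1 col=6 char='c'

Answer: blue  cyan rain  snow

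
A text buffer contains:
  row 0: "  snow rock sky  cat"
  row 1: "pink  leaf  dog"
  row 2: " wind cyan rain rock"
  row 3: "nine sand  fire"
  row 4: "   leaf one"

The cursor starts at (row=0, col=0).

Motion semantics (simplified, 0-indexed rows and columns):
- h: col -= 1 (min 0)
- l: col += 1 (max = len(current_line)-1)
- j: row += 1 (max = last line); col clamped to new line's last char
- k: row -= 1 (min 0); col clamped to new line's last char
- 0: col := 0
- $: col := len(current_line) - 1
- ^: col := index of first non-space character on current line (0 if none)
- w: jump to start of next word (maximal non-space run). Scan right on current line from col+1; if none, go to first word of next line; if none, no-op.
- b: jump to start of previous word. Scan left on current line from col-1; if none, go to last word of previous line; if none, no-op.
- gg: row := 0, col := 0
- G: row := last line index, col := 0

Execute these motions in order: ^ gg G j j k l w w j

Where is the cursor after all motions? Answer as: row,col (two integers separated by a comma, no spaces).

Answer: 4,10

Derivation:
After 1 (^): row=0 col=2 char='s'
After 2 (gg): row=0 col=0 char='_'
After 3 (G): row=4 col=0 char='_'
After 4 (j): row=4 col=0 char='_'
After 5 (j): row=4 col=0 char='_'
After 6 (k): row=3 col=0 char='n'
After 7 (l): row=3 col=1 char='i'
After 8 (w): row=3 col=5 char='s'
After 9 (w): row=3 col=11 char='f'
After 10 (j): row=4 col=10 char='e'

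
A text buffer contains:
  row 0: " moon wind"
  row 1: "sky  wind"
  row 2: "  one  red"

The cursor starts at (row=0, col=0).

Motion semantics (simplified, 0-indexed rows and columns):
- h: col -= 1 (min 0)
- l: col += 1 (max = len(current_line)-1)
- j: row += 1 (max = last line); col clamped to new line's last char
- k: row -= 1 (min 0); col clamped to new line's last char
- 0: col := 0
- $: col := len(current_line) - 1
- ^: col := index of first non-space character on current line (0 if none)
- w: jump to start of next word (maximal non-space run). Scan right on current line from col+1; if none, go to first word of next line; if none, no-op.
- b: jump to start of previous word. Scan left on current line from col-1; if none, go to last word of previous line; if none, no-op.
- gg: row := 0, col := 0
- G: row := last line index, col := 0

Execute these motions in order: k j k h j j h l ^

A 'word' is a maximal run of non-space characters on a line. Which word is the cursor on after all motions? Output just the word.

After 1 (k): row=0 col=0 char='_'
After 2 (j): row=1 col=0 char='s'
After 3 (k): row=0 col=0 char='_'
After 4 (h): row=0 col=0 char='_'
After 5 (j): row=1 col=0 char='s'
After 6 (j): row=2 col=0 char='_'
After 7 (h): row=2 col=0 char='_'
After 8 (l): row=2 col=1 char='_'
After 9 (^): row=2 col=2 char='o'

Answer: one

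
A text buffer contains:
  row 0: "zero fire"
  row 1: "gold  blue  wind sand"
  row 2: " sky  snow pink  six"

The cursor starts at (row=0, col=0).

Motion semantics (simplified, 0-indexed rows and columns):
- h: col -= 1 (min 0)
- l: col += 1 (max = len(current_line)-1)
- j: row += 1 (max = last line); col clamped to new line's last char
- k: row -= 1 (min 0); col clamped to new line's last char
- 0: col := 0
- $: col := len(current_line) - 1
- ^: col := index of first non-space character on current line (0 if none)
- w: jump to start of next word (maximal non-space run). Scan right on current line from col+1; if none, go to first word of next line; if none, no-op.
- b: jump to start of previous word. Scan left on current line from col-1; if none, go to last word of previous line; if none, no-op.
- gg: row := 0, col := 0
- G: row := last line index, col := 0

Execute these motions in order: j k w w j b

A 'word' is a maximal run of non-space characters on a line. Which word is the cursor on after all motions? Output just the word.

After 1 (j): row=1 col=0 char='g'
After 2 (k): row=0 col=0 char='z'
After 3 (w): row=0 col=5 char='f'
After 4 (w): row=1 col=0 char='g'
After 5 (j): row=2 col=0 char='_'
After 6 (b): row=1 col=17 char='s'

Answer: sand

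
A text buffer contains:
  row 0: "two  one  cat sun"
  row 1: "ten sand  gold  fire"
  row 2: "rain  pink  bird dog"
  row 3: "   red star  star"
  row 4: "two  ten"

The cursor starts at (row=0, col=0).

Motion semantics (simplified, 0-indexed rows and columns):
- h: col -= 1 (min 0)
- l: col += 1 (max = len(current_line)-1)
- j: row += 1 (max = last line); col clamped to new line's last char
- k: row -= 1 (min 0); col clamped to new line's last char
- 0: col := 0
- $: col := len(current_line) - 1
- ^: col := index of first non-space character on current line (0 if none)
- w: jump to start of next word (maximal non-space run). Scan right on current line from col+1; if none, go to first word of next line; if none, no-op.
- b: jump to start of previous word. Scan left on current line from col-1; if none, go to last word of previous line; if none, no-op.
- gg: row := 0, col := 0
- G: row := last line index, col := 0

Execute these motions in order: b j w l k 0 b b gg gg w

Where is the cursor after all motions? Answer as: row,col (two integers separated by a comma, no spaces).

After 1 (b): row=0 col=0 char='t'
After 2 (j): row=1 col=0 char='t'
After 3 (w): row=1 col=4 char='s'
After 4 (l): row=1 col=5 char='a'
After 5 (k): row=0 col=5 char='o'
After 6 (0): row=0 col=0 char='t'
After 7 (b): row=0 col=0 char='t'
After 8 (b): row=0 col=0 char='t'
After 9 (gg): row=0 col=0 char='t'
After 10 (gg): row=0 col=0 char='t'
After 11 (w): row=0 col=5 char='o'

Answer: 0,5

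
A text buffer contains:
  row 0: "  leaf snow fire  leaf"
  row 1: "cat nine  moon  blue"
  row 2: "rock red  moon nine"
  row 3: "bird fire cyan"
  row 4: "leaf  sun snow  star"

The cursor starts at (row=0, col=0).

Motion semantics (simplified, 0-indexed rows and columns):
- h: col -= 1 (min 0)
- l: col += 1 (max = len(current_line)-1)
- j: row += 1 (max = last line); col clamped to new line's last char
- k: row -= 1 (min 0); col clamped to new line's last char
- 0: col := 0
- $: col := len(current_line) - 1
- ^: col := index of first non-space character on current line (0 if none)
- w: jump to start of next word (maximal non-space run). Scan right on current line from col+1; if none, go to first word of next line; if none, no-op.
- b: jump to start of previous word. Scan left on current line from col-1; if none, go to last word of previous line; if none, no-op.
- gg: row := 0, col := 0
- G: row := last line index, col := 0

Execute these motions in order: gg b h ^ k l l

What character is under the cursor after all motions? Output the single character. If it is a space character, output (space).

Answer: a

Derivation:
After 1 (gg): row=0 col=0 char='_'
After 2 (b): row=0 col=0 char='_'
After 3 (h): row=0 col=0 char='_'
After 4 (^): row=0 col=2 char='l'
After 5 (k): row=0 col=2 char='l'
After 6 (l): row=0 col=3 char='e'
After 7 (l): row=0 col=4 char='a'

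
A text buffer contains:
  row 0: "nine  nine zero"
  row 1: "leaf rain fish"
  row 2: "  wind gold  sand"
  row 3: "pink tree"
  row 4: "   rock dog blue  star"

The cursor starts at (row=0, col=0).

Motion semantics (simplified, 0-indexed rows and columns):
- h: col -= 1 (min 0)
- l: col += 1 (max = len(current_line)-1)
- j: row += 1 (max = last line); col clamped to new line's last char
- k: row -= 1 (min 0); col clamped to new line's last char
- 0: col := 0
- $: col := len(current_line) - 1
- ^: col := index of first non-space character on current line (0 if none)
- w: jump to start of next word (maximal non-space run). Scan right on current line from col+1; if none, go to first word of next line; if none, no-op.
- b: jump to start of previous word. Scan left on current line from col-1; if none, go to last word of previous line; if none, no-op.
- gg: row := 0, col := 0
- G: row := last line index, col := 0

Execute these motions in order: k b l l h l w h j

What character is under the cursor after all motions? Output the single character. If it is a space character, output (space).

Answer: r

Derivation:
After 1 (k): row=0 col=0 char='n'
After 2 (b): row=0 col=0 char='n'
After 3 (l): row=0 col=1 char='i'
After 4 (l): row=0 col=2 char='n'
After 5 (h): row=0 col=1 char='i'
After 6 (l): row=0 col=2 char='n'
After 7 (w): row=0 col=6 char='n'
After 8 (h): row=0 col=5 char='_'
After 9 (j): row=1 col=5 char='r'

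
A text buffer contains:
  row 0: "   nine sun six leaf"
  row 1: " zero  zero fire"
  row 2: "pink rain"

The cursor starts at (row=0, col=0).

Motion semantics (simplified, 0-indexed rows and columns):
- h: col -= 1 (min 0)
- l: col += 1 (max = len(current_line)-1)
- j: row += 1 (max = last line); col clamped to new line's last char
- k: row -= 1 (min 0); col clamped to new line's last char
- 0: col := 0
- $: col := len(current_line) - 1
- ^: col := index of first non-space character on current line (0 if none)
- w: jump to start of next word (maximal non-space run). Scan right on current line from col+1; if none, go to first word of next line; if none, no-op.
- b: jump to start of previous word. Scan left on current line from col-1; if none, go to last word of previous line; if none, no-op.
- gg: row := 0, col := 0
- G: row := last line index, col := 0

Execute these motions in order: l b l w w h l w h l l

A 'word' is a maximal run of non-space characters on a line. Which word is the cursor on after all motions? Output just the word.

Answer: six

Derivation:
After 1 (l): row=0 col=1 char='_'
After 2 (b): row=0 col=1 char='_'
After 3 (l): row=0 col=2 char='_'
After 4 (w): row=0 col=3 char='n'
After 5 (w): row=0 col=8 char='s'
After 6 (h): row=0 col=7 char='_'
After 7 (l): row=0 col=8 char='s'
After 8 (w): row=0 col=12 char='s'
After 9 (h): row=0 col=11 char='_'
After 10 (l): row=0 col=12 char='s'
After 11 (l): row=0 col=13 char='i'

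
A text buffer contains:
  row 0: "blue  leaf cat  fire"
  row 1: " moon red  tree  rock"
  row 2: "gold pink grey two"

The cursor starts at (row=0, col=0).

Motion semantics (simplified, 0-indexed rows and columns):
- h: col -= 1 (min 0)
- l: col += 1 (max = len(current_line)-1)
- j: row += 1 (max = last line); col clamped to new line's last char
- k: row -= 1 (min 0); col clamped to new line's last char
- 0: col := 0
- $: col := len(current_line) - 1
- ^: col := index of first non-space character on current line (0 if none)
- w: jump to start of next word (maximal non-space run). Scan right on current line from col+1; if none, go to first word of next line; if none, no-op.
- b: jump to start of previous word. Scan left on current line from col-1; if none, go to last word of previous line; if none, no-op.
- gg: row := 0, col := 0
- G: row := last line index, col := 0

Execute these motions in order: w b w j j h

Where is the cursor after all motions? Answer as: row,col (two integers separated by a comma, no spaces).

After 1 (w): row=0 col=6 char='l'
After 2 (b): row=0 col=0 char='b'
After 3 (w): row=0 col=6 char='l'
After 4 (j): row=1 col=6 char='r'
After 5 (j): row=2 col=6 char='i'
After 6 (h): row=2 col=5 char='p'

Answer: 2,5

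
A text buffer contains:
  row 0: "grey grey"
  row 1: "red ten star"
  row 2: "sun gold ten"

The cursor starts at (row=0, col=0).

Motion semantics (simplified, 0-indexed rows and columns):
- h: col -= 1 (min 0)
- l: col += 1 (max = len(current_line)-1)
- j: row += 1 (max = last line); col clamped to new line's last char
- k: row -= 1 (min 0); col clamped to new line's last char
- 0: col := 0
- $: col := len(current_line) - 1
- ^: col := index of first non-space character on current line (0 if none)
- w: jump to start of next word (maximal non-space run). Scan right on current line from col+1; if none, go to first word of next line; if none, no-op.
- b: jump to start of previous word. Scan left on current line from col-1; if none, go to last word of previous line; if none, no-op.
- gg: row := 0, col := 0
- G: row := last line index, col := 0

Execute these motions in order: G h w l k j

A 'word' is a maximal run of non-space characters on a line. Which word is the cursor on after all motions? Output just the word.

After 1 (G): row=2 col=0 char='s'
After 2 (h): row=2 col=0 char='s'
After 3 (w): row=2 col=4 char='g'
After 4 (l): row=2 col=5 char='o'
After 5 (k): row=1 col=5 char='e'
After 6 (j): row=2 col=5 char='o'

Answer: gold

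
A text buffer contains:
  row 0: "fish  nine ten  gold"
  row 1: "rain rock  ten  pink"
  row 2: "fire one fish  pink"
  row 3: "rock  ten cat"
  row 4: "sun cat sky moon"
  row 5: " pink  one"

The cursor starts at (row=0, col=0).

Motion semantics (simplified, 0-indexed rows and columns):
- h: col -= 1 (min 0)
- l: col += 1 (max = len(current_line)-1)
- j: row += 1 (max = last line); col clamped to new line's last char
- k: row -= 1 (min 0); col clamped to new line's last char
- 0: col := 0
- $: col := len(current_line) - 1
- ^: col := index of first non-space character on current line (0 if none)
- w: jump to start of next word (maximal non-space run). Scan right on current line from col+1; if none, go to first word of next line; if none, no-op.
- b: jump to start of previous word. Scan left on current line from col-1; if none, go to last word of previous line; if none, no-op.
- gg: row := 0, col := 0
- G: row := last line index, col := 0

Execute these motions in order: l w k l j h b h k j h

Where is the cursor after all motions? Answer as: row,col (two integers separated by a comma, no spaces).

Answer: 1,3

Derivation:
After 1 (l): row=0 col=1 char='i'
After 2 (w): row=0 col=6 char='n'
After 3 (k): row=0 col=6 char='n'
After 4 (l): row=0 col=7 char='i'
After 5 (j): row=1 col=7 char='c'
After 6 (h): row=1 col=6 char='o'
After 7 (b): row=1 col=5 char='r'
After 8 (h): row=1 col=4 char='_'
After 9 (k): row=0 col=4 char='_'
After 10 (j): row=1 col=4 char='_'
After 11 (h): row=1 col=3 char='n'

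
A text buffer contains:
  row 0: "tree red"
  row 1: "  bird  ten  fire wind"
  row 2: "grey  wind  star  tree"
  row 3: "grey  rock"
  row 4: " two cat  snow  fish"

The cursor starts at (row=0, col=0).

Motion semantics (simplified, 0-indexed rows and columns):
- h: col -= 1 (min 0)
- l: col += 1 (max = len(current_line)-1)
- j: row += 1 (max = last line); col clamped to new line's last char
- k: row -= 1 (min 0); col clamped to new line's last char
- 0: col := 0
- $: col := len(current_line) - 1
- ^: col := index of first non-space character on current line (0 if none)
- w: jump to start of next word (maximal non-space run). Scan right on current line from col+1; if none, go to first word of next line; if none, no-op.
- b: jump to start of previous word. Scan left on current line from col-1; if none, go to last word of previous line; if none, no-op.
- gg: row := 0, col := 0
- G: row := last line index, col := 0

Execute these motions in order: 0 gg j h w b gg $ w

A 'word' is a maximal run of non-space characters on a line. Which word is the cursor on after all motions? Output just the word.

After 1 (0): row=0 col=0 char='t'
After 2 (gg): row=0 col=0 char='t'
After 3 (j): row=1 col=0 char='_'
After 4 (h): row=1 col=0 char='_'
After 5 (w): row=1 col=2 char='b'
After 6 (b): row=0 col=5 char='r'
After 7 (gg): row=0 col=0 char='t'
After 8 ($): row=0 col=7 char='d'
After 9 (w): row=1 col=2 char='b'

Answer: bird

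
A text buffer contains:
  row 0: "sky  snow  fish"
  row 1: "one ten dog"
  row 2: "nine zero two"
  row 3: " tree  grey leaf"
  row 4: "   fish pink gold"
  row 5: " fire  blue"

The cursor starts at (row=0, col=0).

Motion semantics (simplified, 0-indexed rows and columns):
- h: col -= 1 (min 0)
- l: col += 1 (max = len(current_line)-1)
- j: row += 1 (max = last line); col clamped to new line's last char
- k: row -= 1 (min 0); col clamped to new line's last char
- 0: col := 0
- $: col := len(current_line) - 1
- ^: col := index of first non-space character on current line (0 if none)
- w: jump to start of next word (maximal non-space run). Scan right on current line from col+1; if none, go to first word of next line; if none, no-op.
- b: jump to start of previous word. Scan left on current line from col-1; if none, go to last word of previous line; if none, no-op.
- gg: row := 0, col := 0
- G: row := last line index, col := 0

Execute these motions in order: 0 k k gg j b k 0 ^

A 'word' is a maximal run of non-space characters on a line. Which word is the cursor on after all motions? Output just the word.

Answer: sky

Derivation:
After 1 (0): row=0 col=0 char='s'
After 2 (k): row=0 col=0 char='s'
After 3 (k): row=0 col=0 char='s'
After 4 (gg): row=0 col=0 char='s'
After 5 (j): row=1 col=0 char='o'
After 6 (b): row=0 col=11 char='f'
After 7 (k): row=0 col=11 char='f'
After 8 (0): row=0 col=0 char='s'
After 9 (^): row=0 col=0 char='s'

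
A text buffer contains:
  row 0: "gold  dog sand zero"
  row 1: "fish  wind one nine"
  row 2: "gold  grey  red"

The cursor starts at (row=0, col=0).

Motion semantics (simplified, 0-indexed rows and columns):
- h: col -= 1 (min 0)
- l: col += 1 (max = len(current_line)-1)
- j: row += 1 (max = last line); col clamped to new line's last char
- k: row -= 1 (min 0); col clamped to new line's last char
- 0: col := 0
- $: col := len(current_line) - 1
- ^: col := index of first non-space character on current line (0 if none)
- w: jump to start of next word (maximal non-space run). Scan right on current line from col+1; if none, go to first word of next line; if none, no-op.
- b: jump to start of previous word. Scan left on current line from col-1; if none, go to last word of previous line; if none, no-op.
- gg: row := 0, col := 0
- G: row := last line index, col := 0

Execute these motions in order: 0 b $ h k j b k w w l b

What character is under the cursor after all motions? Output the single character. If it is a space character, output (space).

After 1 (0): row=0 col=0 char='g'
After 2 (b): row=0 col=0 char='g'
After 3 ($): row=0 col=18 char='o'
After 4 (h): row=0 col=17 char='r'
After 5 (k): row=0 col=17 char='r'
After 6 (j): row=1 col=17 char='n'
After 7 (b): row=1 col=15 char='n'
After 8 (k): row=0 col=15 char='z'
After 9 (w): row=1 col=0 char='f'
After 10 (w): row=1 col=6 char='w'
After 11 (l): row=1 col=7 char='i'
After 12 (b): row=1 col=6 char='w'

Answer: w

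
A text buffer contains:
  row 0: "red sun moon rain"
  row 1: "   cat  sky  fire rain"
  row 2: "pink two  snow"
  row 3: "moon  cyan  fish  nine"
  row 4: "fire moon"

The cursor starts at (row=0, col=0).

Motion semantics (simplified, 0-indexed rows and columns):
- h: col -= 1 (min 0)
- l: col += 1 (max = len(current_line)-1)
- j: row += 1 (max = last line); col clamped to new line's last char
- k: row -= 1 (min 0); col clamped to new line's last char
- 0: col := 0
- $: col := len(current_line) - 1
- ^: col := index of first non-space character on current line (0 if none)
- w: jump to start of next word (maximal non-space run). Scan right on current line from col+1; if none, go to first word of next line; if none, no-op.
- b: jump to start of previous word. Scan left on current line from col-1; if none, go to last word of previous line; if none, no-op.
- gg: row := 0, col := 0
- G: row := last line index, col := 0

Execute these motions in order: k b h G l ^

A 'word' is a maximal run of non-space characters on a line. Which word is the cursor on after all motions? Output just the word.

Answer: fire

Derivation:
After 1 (k): row=0 col=0 char='r'
After 2 (b): row=0 col=0 char='r'
After 3 (h): row=0 col=0 char='r'
After 4 (G): row=4 col=0 char='f'
After 5 (l): row=4 col=1 char='i'
After 6 (^): row=4 col=0 char='f'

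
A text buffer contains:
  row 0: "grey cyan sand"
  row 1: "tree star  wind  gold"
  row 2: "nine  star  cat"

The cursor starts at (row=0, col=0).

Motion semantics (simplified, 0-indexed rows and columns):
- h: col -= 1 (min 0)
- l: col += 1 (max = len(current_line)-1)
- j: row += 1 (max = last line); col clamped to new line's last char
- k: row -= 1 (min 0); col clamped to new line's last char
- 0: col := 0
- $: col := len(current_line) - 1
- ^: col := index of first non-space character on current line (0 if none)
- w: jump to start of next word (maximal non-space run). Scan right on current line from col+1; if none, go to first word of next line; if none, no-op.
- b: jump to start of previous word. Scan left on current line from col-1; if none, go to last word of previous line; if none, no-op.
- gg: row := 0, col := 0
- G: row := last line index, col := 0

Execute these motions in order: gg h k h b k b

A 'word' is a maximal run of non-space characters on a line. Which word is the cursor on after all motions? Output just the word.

Answer: grey

Derivation:
After 1 (gg): row=0 col=0 char='g'
After 2 (h): row=0 col=0 char='g'
After 3 (k): row=0 col=0 char='g'
After 4 (h): row=0 col=0 char='g'
After 5 (b): row=0 col=0 char='g'
After 6 (k): row=0 col=0 char='g'
After 7 (b): row=0 col=0 char='g'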